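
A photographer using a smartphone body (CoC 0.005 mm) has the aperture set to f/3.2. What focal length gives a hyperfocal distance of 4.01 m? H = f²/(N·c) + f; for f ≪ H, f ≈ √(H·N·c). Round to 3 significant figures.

8.00 mm

From H = f²/(N·c) + f, with f ≪ H: f ≈ √(H·N·c) = √(4010 × 3.2 × 0.005) = √64.160 ≈ 8.010 mm.
Exact: f² + N·c·f − N·c·H = 0 ⇒ f = (−N·c + √((N·c)² + 4·N·c·H))/2 = (−0.016 + √256.64)/2 ≈ 8.0020 mm ≈ 8.00 mm.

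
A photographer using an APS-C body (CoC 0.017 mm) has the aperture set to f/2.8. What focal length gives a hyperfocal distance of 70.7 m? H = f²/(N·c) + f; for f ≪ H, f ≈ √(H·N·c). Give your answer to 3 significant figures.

58.0 mm

From H = f²/(N·c) + f, with f ≪ H: f ≈ √(H·N·c) = √(70700 × 2.8 × 0.017) = √3365.3 ≈ 58.01 mm.
The +f correction barely moves this — solving exactly, f² + N·c·f − N·c·H = 0 ⇒ f = (−N·c + √((N·c)² + 4·N·c·H))/2 = (−0.0476 + √13461)/2 ≈ 57.988 mm, so f ≈ 58.0 mm.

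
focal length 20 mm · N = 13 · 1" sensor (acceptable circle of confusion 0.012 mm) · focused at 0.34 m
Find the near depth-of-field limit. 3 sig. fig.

302 mm

Hyperfocal distance H = f²/(N·c) + f = 20²/(13 × 0.012) + 20 = 400/0.156 + 20 ≈ 2584.1 mm ≈ 2.584 m.
Near limit Dn = s·(H − f)/(H + s − 2f) = 340 × (2584.1 − 20) / (2584.1 + 340 − 2 × 20) = 340 × 2564.1 / 2884.1 ≈ 302.28 mm.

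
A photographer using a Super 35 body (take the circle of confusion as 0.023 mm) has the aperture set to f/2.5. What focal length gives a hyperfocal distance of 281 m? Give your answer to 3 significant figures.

From H = f²/(N·c) + f, with f ≪ H: f ≈ √(H·N·c) = √(281000 × 2.5 × 0.023) = √16157 ≈ 127.1 mm.
The +f correction barely moves this — solving exactly, f² + N·c·f − N·c·H = 0 ⇒ f = (−N·c + √((N·c)² + 4·N·c·H))/2 = (−0.0575 + √64630)/2 ≈ 127.08 mm, so f ≈ 127 mm.

127 mm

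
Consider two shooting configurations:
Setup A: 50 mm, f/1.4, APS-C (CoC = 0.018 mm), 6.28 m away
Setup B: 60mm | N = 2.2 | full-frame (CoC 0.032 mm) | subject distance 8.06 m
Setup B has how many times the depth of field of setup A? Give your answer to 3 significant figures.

Setup A: H = 50²/(1.4×0.018) + 50 ≈ 99256.3 mm; DoF = Df − Dn = 6700.80 − 5908.93 ≈ 791.87 mm.
Setup B: H = 60²/(2.2×0.032) + 60 ≈ 51196.4 mm; DoF = Df − Dn = 9554.8 − 6969.6 ≈ 2585.2 mm.
Ratio = 2585.2 / 791.87 ≈ 3.26.

3.26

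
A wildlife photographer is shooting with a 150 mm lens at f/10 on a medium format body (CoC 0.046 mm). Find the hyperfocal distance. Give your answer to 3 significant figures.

49.1 m

Hyperfocal distance H = f²/(N·c) + f = 150²/(10 × 0.046) + 150 = 22500/0.46 + 150 ≈ 49063.0 mm ≈ 49.1 m.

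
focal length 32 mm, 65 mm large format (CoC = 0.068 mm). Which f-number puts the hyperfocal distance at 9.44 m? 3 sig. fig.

Rearrange H = f²/(N·c) + f for N: N = f² / ((H − f)·c).
N = 32² / ((9440 − 32) × 0.068) = 1024 / 639.7 ≈ 1.60.

f/1.60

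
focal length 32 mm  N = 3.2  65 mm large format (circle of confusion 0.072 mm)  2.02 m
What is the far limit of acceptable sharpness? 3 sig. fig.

3.65 m

Hyperfocal distance H = f²/(N·c) + f = 32²/(3.2 × 0.072) + 32 = 1024/0.2304 + 32 ≈ 4476.4 mm ≈ 4.476 m.
Far limit Df = s·(H − f)/(H − s) = 2020 × (4476.4 − 32) / (4476.4 − 2020) = 2020 × 4444.4 / 2456.4 ≈ 3654.8 mm ≈ 3.65 m.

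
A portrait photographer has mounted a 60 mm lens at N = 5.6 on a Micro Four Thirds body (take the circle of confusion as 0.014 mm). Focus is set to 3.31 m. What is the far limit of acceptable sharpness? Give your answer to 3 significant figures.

3.56 m

Hyperfocal distance H = f²/(N·c) + f = 60²/(5.6 × 0.014) + 60 = 3600/0.0784 + 60 ≈ 45978.4 mm ≈ 45.98 m.
Far limit Df = s·(H − f)/(H − s) = 3310 × (45978.4 − 60) / (45978.4 − 3310) = 3310 × 45918.4 / 42668.4 ≈ 3562.1 mm ≈ 3.56 m.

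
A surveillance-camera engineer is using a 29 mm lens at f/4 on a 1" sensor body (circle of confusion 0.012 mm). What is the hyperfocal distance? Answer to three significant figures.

Hyperfocal distance H = f²/(N·c) + f = 29²/(4 × 0.012) + 29 = 841/0.048 + 29 ≈ 17549.8 mm ≈ 17.5 m.

17.5 m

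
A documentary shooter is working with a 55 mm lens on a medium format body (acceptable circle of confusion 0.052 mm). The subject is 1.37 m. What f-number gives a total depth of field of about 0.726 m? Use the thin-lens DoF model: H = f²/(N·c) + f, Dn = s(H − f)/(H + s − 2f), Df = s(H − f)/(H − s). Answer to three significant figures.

Write h = H − f = f²/(N·c). The thin-lens limits are Dn = s·h/(h + (s−f)) and Df = s·h/(h − (s−f)), so DoF = Df − Dn = 2·s·(s−f)·h / (h² − (s−f)²).
That is a quadratic in h: DoF·h² − 2·s·(s−f)·h − DoF·(s−f)² = 0 ⇒ h = (s−f)·(s + √(s² + DoF²)) / DoF = 1315 × (1370 + √(1370² + 726²)) / 726 = 1315 × (1370 + 1550.48) / 726 ≈ 5289.8 mm.
Then N = f²/(c·h) = 55² / (0.052 × 5289.8) = 3025 / 275.07 ≈ 11.

f/11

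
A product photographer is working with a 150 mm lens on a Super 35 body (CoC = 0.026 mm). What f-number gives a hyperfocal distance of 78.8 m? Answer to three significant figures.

Rearrange H = f²/(N·c) + f for N: N = f² / ((H − f)·c).
N = 150² / ((78800 − 150) × 0.026) = 22500 / 2045 ≈ 11.

f/11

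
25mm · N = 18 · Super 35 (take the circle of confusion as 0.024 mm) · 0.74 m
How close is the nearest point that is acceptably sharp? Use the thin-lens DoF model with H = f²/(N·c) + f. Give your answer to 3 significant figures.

Hyperfocal distance H = f²/(N·c) + f = 25²/(18 × 0.024) + 25 = 625/0.432 + 25 ≈ 1471.8 mm ≈ 1.472 m.
Near limit Dn = s·(H − f)/(H + s − 2f) = 740 × (1471.8 − 25) / (1471.8 + 740 − 2 × 25) = 740 × 1446.8 / 2161.8 ≈ 495.25 mm.

495 mm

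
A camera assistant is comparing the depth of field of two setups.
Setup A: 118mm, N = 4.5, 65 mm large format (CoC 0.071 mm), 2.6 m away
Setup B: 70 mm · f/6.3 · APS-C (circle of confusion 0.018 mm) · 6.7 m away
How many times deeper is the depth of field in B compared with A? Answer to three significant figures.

Setup A: H = 118²/(4.5×0.071) + 118 ≈ 43698.6 mm; DoF = Df − Dn = 2757.02 − 2459.90 ≈ 297.12 mm.
Setup B: H = 70²/(6.3×0.018) + 70 ≈ 43279.9 mm; DoF = Df − Dn = 7914.4 − 5808.7 ≈ 2105.7 mm.
Ratio = 2105.7 / 297.12 ≈ 7.09.

7.09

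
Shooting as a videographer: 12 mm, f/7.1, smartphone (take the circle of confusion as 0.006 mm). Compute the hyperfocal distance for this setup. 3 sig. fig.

3.39 m

Hyperfocal distance H = f²/(N·c) + f = 12²/(7.1 × 0.006) + 12 = 144/0.0426 + 12 ≈ 3392.3 mm ≈ 3.39 m.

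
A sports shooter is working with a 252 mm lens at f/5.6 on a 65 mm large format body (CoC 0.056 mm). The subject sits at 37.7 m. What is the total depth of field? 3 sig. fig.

Hyperfocal distance H = f²/(N·c) + f = 252²/(5.6 × 0.056) + 252 = 63504/0.3136 + 252 ≈ 202752.0 mm ≈ 202.8 m.
Near limit Dn = s·(H − f)/(H + s − 2f) = 37700 × (202752.0 − 252) / (202752.0 + 37700 − 2 × 252) = 37700 × 202500.0 / 239948.0 ≈ 31816 mm.
Far limit Df = s·(H − f)/(H − s) = 37700 × (202752.0 − 252) / (202752.0 − 37700) = 37700 × 202500.0 / 165052.0 ≈ 46254 mm.
Depth of field = Df − Dn = 46254 − 31816 ≈ 14438 mm ≈ 14.4 m.

14.4 m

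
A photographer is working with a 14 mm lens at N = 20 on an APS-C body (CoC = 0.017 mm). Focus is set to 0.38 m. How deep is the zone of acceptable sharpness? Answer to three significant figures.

0.808 m

Hyperfocal distance H = f²/(N·c) + f = 14²/(20 × 0.017) + 14 = 196/0.34 + 14 ≈ 590.5 mm ≈ 0.590 m.
Near limit Dn = s·(H − f)/(H + s − 2f) = 380 × (590.5 − 14) / (590.5 + 380 − 2 × 14) = 380 × 576.5 / 942.5 ≈ 232.43 mm.
Far limit Df = s·(H − f)/(H − s) = 380 × (590.5 − 14) / (590.5 − 380) = 380 × 576.5 / 210.5 ≈ 1040.80 mm.
Depth of field = Df − Dn = 1040.80 − 232.43 ≈ 808.37 mm ≈ 0.808 m.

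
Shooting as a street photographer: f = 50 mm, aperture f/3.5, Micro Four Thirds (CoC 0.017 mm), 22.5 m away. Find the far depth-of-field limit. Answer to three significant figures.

Hyperfocal distance H = f²/(N·c) + f = 50²/(3.5 × 0.017) + 50 = 2500/0.0595 + 50 ≈ 42066.8 mm ≈ 42.07 m.
Far limit Df = s·(H − f)/(H − s) = 22500 × (42066.8 − 50) / (42066.8 − 22500) = 22500 × 42016.8 / 19566.8 ≈ 48315 mm ≈ 48.3 m.

48.3 m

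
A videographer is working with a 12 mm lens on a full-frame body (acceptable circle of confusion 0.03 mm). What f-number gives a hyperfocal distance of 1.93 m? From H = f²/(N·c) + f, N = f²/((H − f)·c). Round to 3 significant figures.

f/2.50

Rearrange H = f²/(N·c) + f for N: N = f² / ((H − f)·c).
N = 12² / ((1930 − 12) × 0.03) = 144 / 57.54 ≈ 2.50.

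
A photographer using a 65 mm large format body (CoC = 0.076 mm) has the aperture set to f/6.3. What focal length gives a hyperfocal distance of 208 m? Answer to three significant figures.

From H = f²/(N·c) + f, with f ≪ H: f ≈ √(H·N·c) = √(208000 × 6.3 × 0.076) = √99590 ≈ 315.6 mm.
Exact: f² + N·c·f − N·c·H = 0 ⇒ f = (−N·c + √((N·c)² + 4·N·c·H))/2 = (−0.4788 + √398362)/2 ≈ 315.34 mm ≈ 315 mm.

315 mm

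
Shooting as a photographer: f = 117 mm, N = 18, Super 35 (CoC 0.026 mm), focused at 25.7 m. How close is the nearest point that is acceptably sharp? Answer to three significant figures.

Hyperfocal distance H = f²/(N·c) + f = 117²/(18 × 0.026) + 117 = 13689/0.468 + 117 ≈ 29367.0 mm ≈ 29.37 m.
Near limit Dn = s·(H − f)/(H + s − 2f) = 25700 × (29367.0 − 117) / (29367.0 + 25700 − 2 × 117) = 25700 × 29250.0 / 54833.0 ≈ 13709 mm ≈ 13.7 m.

13.7 m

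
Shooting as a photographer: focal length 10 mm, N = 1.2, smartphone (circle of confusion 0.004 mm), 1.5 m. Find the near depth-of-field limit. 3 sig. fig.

Hyperfocal distance H = f²/(N·c) + f = 10²/(1.2 × 0.004) + 10 = 100/0.0048 + 10 ≈ 20843.3 mm ≈ 20.84 m.
Near limit Dn = s·(H − f)/(H + s − 2f) = 1500 × (20843.3 − 10) / (20843.3 + 1500 − 2 × 10) = 1500 × 20833.3 / 22323.3 ≈ 1399.9 mm ≈ 1.40 m.

1.40 m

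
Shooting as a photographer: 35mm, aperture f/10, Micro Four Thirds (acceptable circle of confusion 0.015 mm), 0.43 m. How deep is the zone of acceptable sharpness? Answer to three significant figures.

Hyperfocal distance H = f²/(N·c) + f = 35²/(10 × 0.015) + 35 = 1225/0.15 + 35 ≈ 8201.7 mm ≈ 8.202 m.
Near limit Dn = s·(H − f)/(H + s − 2f) = 430 × (8201.7 − 35) / (8201.7 + 430 − 2 × 35) = 430 × 8166.7 / 8561.7 ≈ 410.162 mm.
Far limit Df = s·(H − f)/(H − s) = 430 × (8201.7 − 35) / (8201.7 − 430) = 430 × 8166.7 / 7771.7 ≈ 451.855 mm.
Depth of field = Df − Dn = 451.855 − 410.162 ≈ 41.693 mm.

41.7 mm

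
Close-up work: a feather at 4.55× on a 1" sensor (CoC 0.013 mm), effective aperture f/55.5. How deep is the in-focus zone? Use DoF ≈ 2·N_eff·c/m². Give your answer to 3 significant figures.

At magnification m, DoF ≈ 2·N_eff·c/m² = 2 × 55.5 × 0.013 / 4.55² = 1.443 / 20.7 ≈ 0.0697 mm.

0.0697 mm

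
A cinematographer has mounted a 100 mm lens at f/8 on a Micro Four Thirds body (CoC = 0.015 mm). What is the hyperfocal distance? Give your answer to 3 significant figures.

Hyperfocal distance H = f²/(N·c) + f = 100²/(8 × 0.015) + 100 = 10000/0.12 + 100 ≈ 83433.3 mm ≈ 83.4 m.

83.4 m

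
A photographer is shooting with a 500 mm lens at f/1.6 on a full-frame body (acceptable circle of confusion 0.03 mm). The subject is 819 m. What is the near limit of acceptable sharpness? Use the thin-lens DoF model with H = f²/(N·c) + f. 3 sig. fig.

Hyperfocal distance H = f²/(N·c) + f = 500²/(1.6 × 0.03) + 500 = 250000/0.048 + 500 ≈ 5208833.3 mm ≈ 5209 m.
Near limit Dn = s·(H − f)/(H + s − 2f) = 819000 × (5208833.3 − 500) / (5208833.3 + 819000 − 2 × 500) = 819000 × 5208333.3 / 6026833.3 ≈ 707772 mm ≈ 708 m.

708 m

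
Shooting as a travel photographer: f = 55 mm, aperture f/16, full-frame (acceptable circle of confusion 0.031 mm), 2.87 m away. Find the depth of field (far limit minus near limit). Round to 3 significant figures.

3.37 m

Hyperfocal distance H = f²/(N·c) + f = 55²/(16 × 0.031) + 55 = 3025/0.496 + 55 ≈ 6153.8 mm ≈ 6.154 m.
Near limit Dn = s·(H − f)/(H + s − 2f) = 2870 × (6153.8 − 55) / (6153.8 + 2870 − 2 × 55) = 2870 × 6098.8 / 8913.8 ≈ 1963.6 mm.
Far limit Df = s·(H − f)/(H − s) = 2870 × (6153.8 − 55) / (6153.8 − 2870) = 2870 × 6098.8 / 3283.8 ≈ 5330.3 mm.
Depth of field = Df − Dn = 5330.3 − 1963.6 ≈ 3366.7 mm ≈ 3.37 m.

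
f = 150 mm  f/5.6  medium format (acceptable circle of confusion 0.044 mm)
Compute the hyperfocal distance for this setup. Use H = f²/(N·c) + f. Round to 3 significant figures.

Hyperfocal distance H = f²/(N·c) + f = 150²/(5.6 × 0.044) + 150 = 22500/0.2464 + 150 ≈ 91464.9 mm ≈ 91.5 m.

91.5 m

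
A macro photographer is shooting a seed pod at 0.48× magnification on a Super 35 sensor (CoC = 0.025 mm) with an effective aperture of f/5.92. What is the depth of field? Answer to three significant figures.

At magnification m, DoF ≈ 2·N_eff·c/m² = 2 × 5.92 × 0.025 / 0.48² = 0.296 / 0.2304 ≈ 1.28 mm.

1.28 mm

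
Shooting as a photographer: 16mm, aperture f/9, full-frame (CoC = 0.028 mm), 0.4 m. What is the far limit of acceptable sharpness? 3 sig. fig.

Hyperfocal distance H = f²/(N·c) + f = 16²/(9 × 0.028) + 16 = 256/0.252 + 16 ≈ 1031.9 mm ≈ 1.032 m.
Far limit Df = s·(H − f)/(H − s) = 400 × (1031.9 − 16) / (1031.9 − 400) = 400 × 1015.9 / 631.9 ≈ 643.09 mm ≈ 0.643 m.

0.643 m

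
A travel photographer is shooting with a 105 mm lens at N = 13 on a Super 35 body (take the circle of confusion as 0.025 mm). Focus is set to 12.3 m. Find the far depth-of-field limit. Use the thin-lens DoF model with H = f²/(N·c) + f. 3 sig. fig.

Hyperfocal distance H = f²/(N·c) + f = 105²/(13 × 0.025) + 105 = 11025/0.325 + 105 ≈ 34028.1 mm ≈ 34.03 m.
Far limit Df = s·(H − f)/(H − s) = 12300 × (34028.1 − 105) / (34028.1 − 12300) = 12300 × 33923.1 / 21728.1 ≈ 19203 mm ≈ 19.2 m.

19.2 m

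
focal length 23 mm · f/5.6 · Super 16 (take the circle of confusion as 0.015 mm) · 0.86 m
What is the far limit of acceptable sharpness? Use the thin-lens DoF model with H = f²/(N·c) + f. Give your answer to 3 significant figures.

0.992 m

Hyperfocal distance H = f²/(N·c) + f = 23²/(5.6 × 0.015) + 23 = 529/0.084 + 23 ≈ 6320.6 mm ≈ 6.321 m.
Far limit Df = s·(H − f)/(H − s) = 860 × (6320.6 − 23) / (6320.6 − 860) = 860 × 6297.6 / 5460.6 ≈ 991.82 mm ≈ 0.992 m.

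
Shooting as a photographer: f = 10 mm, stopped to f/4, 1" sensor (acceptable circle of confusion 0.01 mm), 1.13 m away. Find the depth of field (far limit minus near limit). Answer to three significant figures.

Hyperfocal distance H = f²/(N·c) + f = 10²/(4 × 0.01) + 10 = 100/0.04 + 10 ≈ 2510.0 mm ≈ 2.510 m.
Near limit Dn = s·(H − f)/(H + s − 2f) = 1130 × (2510.0 − 10) / (2510.0 + 1130 − 2 × 10) = 1130 × 2500.0 / 3620.0 ≈ 780.4 mm.
Far limit Df = s·(H − f)/(H − s) = 1130 × (2510.0 − 10) / (2510.0 − 1130) = 1130 × 2500.0 / 1380.0 ≈ 2047.1 mm.
Depth of field = Df − Dn = 2047.1 − 780.4 ≈ 1266.7 mm ≈ 1.27 m.

1.27 m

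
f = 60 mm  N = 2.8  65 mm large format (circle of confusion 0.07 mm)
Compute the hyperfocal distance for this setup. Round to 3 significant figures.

Hyperfocal distance H = f²/(N·c) + f = 60²/(2.8 × 0.07) + 60 = 3600/0.196 + 60 ≈ 18427.3 mm ≈ 18.4 m.

18.4 m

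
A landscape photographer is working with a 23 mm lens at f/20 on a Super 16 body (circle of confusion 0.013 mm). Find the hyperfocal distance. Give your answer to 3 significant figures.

Hyperfocal distance H = f²/(N·c) + f = 23²/(20 × 0.013) + 23 = 529/0.26 + 23 ≈ 2057.6 mm ≈ 2.06 m.

2.06 m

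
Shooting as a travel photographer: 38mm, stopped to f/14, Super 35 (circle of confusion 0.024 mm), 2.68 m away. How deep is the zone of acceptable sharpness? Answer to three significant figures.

5.30 m

Hyperfocal distance H = f²/(N·c) + f = 38²/(14 × 0.024) + 38 = 1444/0.336 + 38 ≈ 4335.6 mm ≈ 4.336 m.
Near limit Dn = s·(H − f)/(H + s − 2f) = 2680 × (4335.6 − 38) / (4335.6 + 2680 − 2 × 38) = 2680 × 4297.6 / 6939.6 ≈ 1659.7 mm.
Far limit Df = s·(H − f)/(H − s) = 2680 × (4335.6 − 38) / (4335.6 − 2680) = 2680 × 4297.6 / 1655.6 ≈ 6956.7 mm.
Depth of field = Df − Dn = 6956.7 − 1659.7 ≈ 5297.0 mm ≈ 5.30 m.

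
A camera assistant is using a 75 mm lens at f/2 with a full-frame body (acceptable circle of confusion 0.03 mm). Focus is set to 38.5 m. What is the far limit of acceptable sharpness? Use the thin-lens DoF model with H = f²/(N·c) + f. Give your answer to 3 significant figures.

65.2 m

Hyperfocal distance H = f²/(N·c) + f = 75²/(2 × 0.03) + 75 = 5625/0.06 + 75 ≈ 93825.0 mm ≈ 93.83 m.
Far limit Df = s·(H − f)/(H − s) = 38500 × (93825.0 − 75) / (93825.0 − 38500) = 38500 × 93750.0 / 55325.0 ≈ 65239 mm ≈ 65.2 m.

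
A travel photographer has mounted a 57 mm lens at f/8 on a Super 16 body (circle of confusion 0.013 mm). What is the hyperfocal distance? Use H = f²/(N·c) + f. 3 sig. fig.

31.3 m

Hyperfocal distance H = f²/(N·c) + f = 57²/(8 × 0.013) + 57 = 3249/0.104 + 57 ≈ 31297.4 mm ≈ 31.3 m.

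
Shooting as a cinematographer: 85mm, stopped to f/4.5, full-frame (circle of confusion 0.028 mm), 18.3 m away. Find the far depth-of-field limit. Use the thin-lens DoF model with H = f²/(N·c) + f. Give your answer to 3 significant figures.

26.8 m

Hyperfocal distance H = f²/(N·c) + f = 85²/(4.5 × 0.028) + 85 = 7225/0.126 + 85 ≈ 57426.3 mm ≈ 57.43 m.
Far limit Df = s·(H − f)/(H − s) = 18300 × (57426.3 − 85) / (57426.3 − 18300) = 18300 × 57341.3 / 39126.3 ≈ 26819 mm ≈ 26.8 m.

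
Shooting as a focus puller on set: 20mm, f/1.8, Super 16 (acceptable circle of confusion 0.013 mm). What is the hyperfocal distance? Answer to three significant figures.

Hyperfocal distance H = f²/(N·c) + f = 20²/(1.8 × 0.013) + 20 = 400/0.0234 + 20 ≈ 17114.0 mm ≈ 17.1 m.

17.1 m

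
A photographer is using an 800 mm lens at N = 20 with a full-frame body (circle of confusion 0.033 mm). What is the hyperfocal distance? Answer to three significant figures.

Hyperfocal distance H = f²/(N·c) + f = 800²/(20 × 0.033) + 800 = 640000/0.66 + 800 ≈ 970497.0 mm ≈ 970 m.

970 m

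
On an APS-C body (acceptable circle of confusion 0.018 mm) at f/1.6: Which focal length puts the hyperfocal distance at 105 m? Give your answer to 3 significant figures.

55.0 mm

From H = f²/(N·c) + f, with f ≪ H: f ≈ √(H·N·c) = √(105000 × 1.6 × 0.018) = √3024.0 ≈ 54.99 mm.
The +f correction barely moves this — solving exactly, f² + N·c·f − N·c·H = 0 ⇒ f = (−N·c + √((N·c)² + 4·N·c·H))/2 = (−0.0288 + √12096)/2 ≈ 54.977 mm, so f ≈ 55.0 mm.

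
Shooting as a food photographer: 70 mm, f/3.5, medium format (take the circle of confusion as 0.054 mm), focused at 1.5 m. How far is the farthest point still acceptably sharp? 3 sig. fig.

Hyperfocal distance H = f²/(N·c) + f = 70²/(3.5 × 0.054) + 70 = 4900/0.189 + 70 ≈ 25995.9 mm ≈ 26.00 m.
Far limit Df = s·(H − f)/(H − s) = 1500 × (25995.9 − 70) / (25995.9 − 1500) = 1500 × 25925.9 / 24495.9 ≈ 1587.6 mm ≈ 1.59 m.

1.59 m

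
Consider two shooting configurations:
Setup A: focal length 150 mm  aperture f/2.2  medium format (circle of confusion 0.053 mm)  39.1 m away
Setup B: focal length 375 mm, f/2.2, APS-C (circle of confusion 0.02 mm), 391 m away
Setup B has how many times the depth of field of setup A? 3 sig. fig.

5.90

Setup A: H = 150²/(2.2×0.053) + 150 ≈ 193117.4 mm; DoF = Df − Dn = 48988 − 32533 ≈ 16455 mm.
Setup B: H = 375²/(2.2×0.02) + 375 ≈ 3196397.7 mm; DoF = Df − Dn = 445443 − 348416 ≈ 97027 mm.
Ratio = 97027 / 16455 ≈ 5.90.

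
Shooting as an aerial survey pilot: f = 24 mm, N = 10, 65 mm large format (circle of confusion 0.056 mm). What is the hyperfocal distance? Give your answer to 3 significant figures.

Hyperfocal distance H = f²/(N·c) + f = 24²/(10 × 0.056) + 24 = 576/0.56 + 24 ≈ 1052.6 mm ≈ 1.05 m.

1.05 m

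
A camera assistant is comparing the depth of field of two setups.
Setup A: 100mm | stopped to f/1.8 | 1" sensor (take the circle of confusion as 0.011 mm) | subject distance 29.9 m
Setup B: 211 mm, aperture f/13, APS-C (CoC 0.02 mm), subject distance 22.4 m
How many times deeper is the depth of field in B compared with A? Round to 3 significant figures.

1.67

Setup A: H = 100²/(1.8×0.011) + 100 ≈ 505150.5 mm; DoF = Df − Dn = 31774.8 − 28234.1 ≈ 3540.7 mm.
Setup B: H = 211²/(13×0.02) + 211 ≈ 171445.6 mm; DoF = Df − Dn = 25734.8 − 19830.3 ≈ 5904.5 mm.
Ratio = 5904.5 / 3540.7 ≈ 1.67.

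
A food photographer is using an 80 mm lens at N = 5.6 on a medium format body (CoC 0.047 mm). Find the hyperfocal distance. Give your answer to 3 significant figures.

24.4 m

Hyperfocal distance H = f²/(N·c) + f = 80²/(5.6 × 0.047) + 80 = 6400/0.2632 + 80 ≈ 24396.1 mm ≈ 24.4 m.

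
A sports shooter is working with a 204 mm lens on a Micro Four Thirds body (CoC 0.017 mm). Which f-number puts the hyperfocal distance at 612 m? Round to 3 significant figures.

f/4

Rearrange H = f²/(N·c) + f for N: N = f² / ((H − f)·c).
N = 204² / ((612000 − 204) × 0.017) = 41616 / 10401 ≈ 4.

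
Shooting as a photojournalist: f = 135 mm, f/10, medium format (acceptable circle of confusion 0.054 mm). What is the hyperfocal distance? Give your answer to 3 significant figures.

Hyperfocal distance H = f²/(N·c) + f = 135²/(10 × 0.054) + 135 = 18225/0.54 + 135 ≈ 33885.0 mm ≈ 33.9 m.

33.9 m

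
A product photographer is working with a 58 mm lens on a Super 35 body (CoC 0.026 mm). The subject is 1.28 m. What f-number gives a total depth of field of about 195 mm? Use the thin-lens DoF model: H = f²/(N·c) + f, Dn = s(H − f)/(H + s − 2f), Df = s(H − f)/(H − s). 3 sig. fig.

f/8.02

Write h = H − f = f²/(N·c). The thin-lens limits are Dn = s·h/(h + (s−f)) and Df = s·h/(h − (s−f)), so DoF = Df − Dn = 2·s·(s−f)·h / (h² − (s−f)²).
That is a quadratic in h: DoF·h² − 2·s·(s−f)·h − DoF·(s−f)² = 0 ⇒ h = (s−f)·(s + √(s² + DoF²)) / DoF = 1222 × (1280 + √(1280² + 195²)) / 195 = 1222 × (1280 + 1294.77) / 195 ≈ 16135 mm.
Then N = f²/(c·h) = 58² / (0.026 × 16135) = 3364 / 419.52 ≈ 8.02.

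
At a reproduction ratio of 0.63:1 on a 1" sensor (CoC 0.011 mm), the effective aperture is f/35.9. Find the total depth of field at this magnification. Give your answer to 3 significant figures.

At magnification m, DoF ≈ 2·N_eff·c/m² = 2 × 35.9 × 0.011 / 0.63² = 0.7898 / 0.3969 ≈ 1.99 mm.

1.99 mm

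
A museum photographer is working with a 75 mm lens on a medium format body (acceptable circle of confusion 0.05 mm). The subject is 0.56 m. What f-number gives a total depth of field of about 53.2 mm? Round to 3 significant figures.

Write h = H − f = f²/(N·c). The thin-lens limits are Dn = s·h/(h + (s−f)) and Df = s·h/(h − (s−f)), so DoF = Df − Dn = 2·s·(s−f)·h / (h² − (s−f)²).
That is a quadratic in h: DoF·h² − 2·s·(s−f)·h − DoF·(s−f)² = 0 ⇒ h = (s−f)·(s + √(s² + DoF²)) / DoF = 485 × (560 + √(560² + 53.2²)) / 53.2 = 485 × (560 + 562.521) / 53.2 ≈ 10234 mm.
Then N = f²/(c·h) = 75² / (0.05 × 10234) = 5625 / 511.68 ≈ 11.

f/11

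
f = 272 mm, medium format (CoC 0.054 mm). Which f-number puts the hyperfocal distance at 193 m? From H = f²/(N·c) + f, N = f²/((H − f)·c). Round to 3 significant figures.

Rearrange H = f²/(N·c) + f for N: N = f² / ((H − f)·c).
N = 272² / ((193000 − 272) × 0.054) = 73984 / 10407 ≈ 7.11.

f/7.11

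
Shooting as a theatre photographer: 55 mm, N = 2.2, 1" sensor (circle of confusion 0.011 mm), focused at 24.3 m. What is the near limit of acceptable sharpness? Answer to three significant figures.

Hyperfocal distance H = f²/(N·c) + f = 55²/(2.2 × 0.011) + 55 = 3025/0.0242 + 55 ≈ 125055.0 mm ≈ 125.1 m.
Near limit Dn = s·(H − f)/(H + s − 2f) = 24300 × (125055.0 − 55) / (125055.0 + 24300 − 2 × 55) = 24300 × 125000.0 / 149245.0 ≈ 20352 mm ≈ 20.4 m.

20.4 m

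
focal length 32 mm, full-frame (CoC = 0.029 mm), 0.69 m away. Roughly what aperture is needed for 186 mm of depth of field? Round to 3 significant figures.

f/7.11

Write h = H − f = f²/(N·c). The thin-lens limits are Dn = s·h/(h + (s−f)) and Df = s·h/(h − (s−f)), so DoF = Df − Dn = 2·s·(s−f)·h / (h² − (s−f)²).
That is a quadratic in h: DoF·h² − 2·s·(s−f)·h − DoF·(s−f)² = 0 ⇒ h = (s−f)·(s + √(s² + DoF²)) / DoF = 658 × (690 + √(690² + 186²)) / 186 = 658 × (690 + 714.630) / 186 ≈ 4969.1 mm.
Then N = f²/(c·h) = 32² / (0.029 × 4969.1) = 1024 / 144.10 ≈ 7.11.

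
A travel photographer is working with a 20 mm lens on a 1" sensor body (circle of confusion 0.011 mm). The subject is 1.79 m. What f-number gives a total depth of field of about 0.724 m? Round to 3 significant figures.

f/4

Write h = H − f = f²/(N·c). The thin-lens limits are Dn = s·h/(h + (s−f)) and Df = s·h/(h − (s−f)), so DoF = Df − Dn = 2·s·(s−f)·h / (h² − (s−f)²).
That is a quadratic in h: DoF·h² − 2·s·(s−f)·h − DoF·(s−f)² = 0 ⇒ h = (s−f)·(s + √(s² + DoF²)) / DoF = 1770 × (1790 + √(1790² + 724²)) / 724 = 1770 × (1790 + 1930.87) / 724 ≈ 9096.6 mm.
Then N = f²/(c·h) = 20² / (0.011 × 9096.6) = 400 / 100.06 ≈ 4.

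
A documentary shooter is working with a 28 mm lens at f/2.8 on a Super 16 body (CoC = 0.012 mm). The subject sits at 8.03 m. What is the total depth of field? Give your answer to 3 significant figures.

6.24 m

Hyperfocal distance H = f²/(N·c) + f = 28²/(2.8 × 0.012) + 28 = 784/0.0336 + 28 ≈ 23361.3 mm ≈ 23.36 m.
Near limit Dn = s·(H − f)/(H + s − 2f) = 8030 × (23361.3 − 28) / (23361.3 + 8030 − 2 × 28) = 8030 × 23333.3 / 31335.3 ≈ 5979.4 mm.
Far limit Df = s·(H − f)/(H − s) = 8030 × (23361.3 − 28) / (23361.3 − 8030) = 8030 × 23333.3 / 15331.3 ≈ 12221.2 mm.
Depth of field = Df − Dn = 12221.2 − 5979.4 ≈ 6241.8 mm ≈ 6.24 m.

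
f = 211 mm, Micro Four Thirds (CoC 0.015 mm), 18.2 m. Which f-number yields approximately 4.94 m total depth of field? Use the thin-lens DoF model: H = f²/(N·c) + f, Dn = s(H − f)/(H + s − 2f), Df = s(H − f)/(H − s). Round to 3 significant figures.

Write h = H − f = f²/(N·c). The thin-lens limits are Dn = s·h/(h + (s−f)) and Df = s·h/(h − (s−f)), so DoF = Df − Dn = 2·s·(s−f)·h / (h² − (s−f)²).
That is a quadratic in h: DoF·h² − 2·s·(s−f)·h − DoF·(s−f)² = 0 ⇒ h = (s−f)·(s + √(s² + DoF²)) / DoF = 17989 × (18200 + √(18200² + 4940²)) / 4940 = 17989 × (18200 + 18858.5) / 4940 ≈ 134949 mm.
Then N = f²/(c·h) = 211² / (0.015 × 134949) = 44521 / 2024.2 ≈ 22.

f/22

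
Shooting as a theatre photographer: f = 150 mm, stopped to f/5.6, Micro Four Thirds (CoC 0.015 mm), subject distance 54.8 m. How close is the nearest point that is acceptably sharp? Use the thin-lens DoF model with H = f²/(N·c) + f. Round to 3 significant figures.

Hyperfocal distance H = f²/(N·c) + f = 150²/(5.6 × 0.015) + 150 = 22500/0.084 + 150 ≈ 268007.1 mm ≈ 268.0 m.
Near limit Dn = s·(H − f)/(H + s − 2f) = 54800 × (268007.1 − 150) / (268007.1 + 54800 − 2 × 150) = 54800 × 267857.1 / 322507.1 ≈ 45514 mm ≈ 45.5 m.

45.5 m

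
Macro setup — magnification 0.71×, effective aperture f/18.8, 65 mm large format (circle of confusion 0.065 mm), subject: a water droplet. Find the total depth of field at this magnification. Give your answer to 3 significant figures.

At magnification m, DoF ≈ 2·N_eff·c/m² = 2 × 18.8 × 0.065 / 0.71² = 2.444 / 0.5041 ≈ 4.85 mm.

4.85 mm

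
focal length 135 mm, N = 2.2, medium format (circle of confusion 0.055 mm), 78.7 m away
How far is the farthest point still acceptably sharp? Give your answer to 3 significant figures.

165 m

Hyperfocal distance H = f²/(N·c) + f = 135²/(2.2 × 0.055) + 135 = 18225/0.121 + 135 ≈ 150754.8 mm ≈ 150.8 m.
Far limit Df = s·(H − f)/(H − s) = 78700 × (150754.8 − 135) / (150754.8 − 78700) = 78700 × 150619.8 / 72054.8 ≈ 164511 mm ≈ 165 m.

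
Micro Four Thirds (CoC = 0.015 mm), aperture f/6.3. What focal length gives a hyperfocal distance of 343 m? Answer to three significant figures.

180 mm

From H = f²/(N·c) + f, with f ≪ H: f ≈ √(H·N·c) = √(343000 × 6.3 × 0.015) = √32414 ≈ 180.0 mm.
The +f correction barely moves this — solving exactly, f² + N·c·f − N·c·H = 0 ⇒ f = (−N·c + √((N·c)² + 4·N·c·H))/2 = (−0.0945 + √129654)/2 ≈ 179.99 mm, so f ≈ 180 mm.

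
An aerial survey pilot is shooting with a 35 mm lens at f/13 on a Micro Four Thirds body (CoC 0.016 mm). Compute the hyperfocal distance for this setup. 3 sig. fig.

Hyperfocal distance H = f²/(N·c) + f = 35²/(13 × 0.016) + 35 = 1225/0.208 + 35 ≈ 5924.4 mm ≈ 5.92 m.

5.92 m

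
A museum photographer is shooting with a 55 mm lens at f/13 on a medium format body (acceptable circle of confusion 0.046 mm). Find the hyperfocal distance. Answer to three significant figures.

Hyperfocal distance H = f²/(N·c) + f = 55²/(13 × 0.046) + 55 = 3025/0.598 + 55 ≈ 5113.5 mm ≈ 5.11 m.

5.11 m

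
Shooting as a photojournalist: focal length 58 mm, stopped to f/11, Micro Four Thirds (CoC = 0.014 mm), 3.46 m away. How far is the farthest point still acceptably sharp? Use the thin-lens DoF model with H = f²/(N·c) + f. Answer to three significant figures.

Hyperfocal distance H = f²/(N·c) + f = 58²/(11 × 0.014) + 58 = 3364/0.154 + 58 ≈ 21902.2 mm ≈ 21.90 m.
Far limit Df = s·(H − f)/(H − s) = 3460 × (21902.2 − 58) / (21902.2 − 3460) = 3460 × 21844.2 / 18442.2 ≈ 4098.3 mm ≈ 4.10 m.

4.10 m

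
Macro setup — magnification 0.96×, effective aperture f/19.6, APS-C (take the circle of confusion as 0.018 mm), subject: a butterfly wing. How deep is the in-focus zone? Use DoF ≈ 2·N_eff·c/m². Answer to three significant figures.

0.766 mm

At magnification m, DoF ≈ 2·N_eff·c/m² = 2 × 19.6 × 0.018 / 0.96² = 0.7056 / 0.9216 ≈ 0.766 mm.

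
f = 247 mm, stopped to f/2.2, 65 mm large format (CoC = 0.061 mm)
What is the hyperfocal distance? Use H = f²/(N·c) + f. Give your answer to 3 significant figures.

455 m

Hyperfocal distance H = f²/(N·c) + f = 247²/(2.2 × 0.061) + 247 = 61009/0.1342 + 247 ≈ 454859.5 mm ≈ 455 m.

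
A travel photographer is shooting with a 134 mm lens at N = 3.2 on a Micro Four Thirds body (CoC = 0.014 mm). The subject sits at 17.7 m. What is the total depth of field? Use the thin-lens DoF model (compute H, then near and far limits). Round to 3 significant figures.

1.55 m

Hyperfocal distance H = f²/(N·c) + f = 134²/(3.2 × 0.014) + 134 = 17956/0.0448 + 134 ≈ 400937.6 mm ≈ 400.9 m.
Near limit Dn = s·(H − f)/(H + s − 2f) = 17700 × (400937.6 − 134) / (400937.6 + 17700 − 2 × 134) = 17700 × 400803.6 / 418369.6 ≈ 16956.8 mm.
Far limit Df = s·(H − f)/(H − s) = 17700 × (400937.6 − 134) / (400937.6 − 17700) = 17700 × 400803.6 / 383237.6 ≈ 18511.3 mm.
Depth of field = Df − Dn = 18511.3 − 16956.8 ≈ 1554.5 mm ≈ 1.55 m.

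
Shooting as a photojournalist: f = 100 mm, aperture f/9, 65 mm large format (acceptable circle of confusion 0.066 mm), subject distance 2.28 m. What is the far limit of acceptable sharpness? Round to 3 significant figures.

2.62 m

Hyperfocal distance H = f²/(N·c) + f = 100²/(9 × 0.066) + 100 = 10000/0.594 + 100 ≈ 16935.0 mm ≈ 16.94 m.
Far limit Df = s·(H − f)/(H − s) = 2280 × (16935.0 − 100) / (16935.0 − 2280) = 2280 × 16835.0 / 14655.0 ≈ 2619.2 mm ≈ 2.62 m.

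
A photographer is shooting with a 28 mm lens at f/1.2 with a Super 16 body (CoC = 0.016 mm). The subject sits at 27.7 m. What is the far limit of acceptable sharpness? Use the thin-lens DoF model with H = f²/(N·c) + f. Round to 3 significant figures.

Hyperfocal distance H = f²/(N·c) + f = 28²/(1.2 × 0.016) + 28 = 784/0.0192 + 28 ≈ 40861.3 mm ≈ 40.86 m.
Far limit Df = s·(H − f)/(H − s) = 27700 × (40861.3 − 28) / (40861.3 − 27700) = 27700 × 40833.3 / 13161.3 ≈ 85940 mm ≈ 85.9 m.

85.9 m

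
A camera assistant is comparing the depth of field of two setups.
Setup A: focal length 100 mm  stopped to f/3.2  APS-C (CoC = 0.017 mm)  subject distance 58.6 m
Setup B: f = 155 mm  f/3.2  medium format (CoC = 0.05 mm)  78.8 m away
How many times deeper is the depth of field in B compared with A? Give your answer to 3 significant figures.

2.74

Setup A: H = 100²/(3.2×0.017) + 100 ≈ 183923.5 mm; DoF = Df − Dn = 85954 − 44453 ≈ 41501 mm.
Setup B: H = 155²/(3.2×0.05) + 155 ≈ 150311.2 mm; DoF = Df − Dn = 165461 − 51714 ≈ 113747 mm.
Ratio = 113747 / 41501 ≈ 2.74.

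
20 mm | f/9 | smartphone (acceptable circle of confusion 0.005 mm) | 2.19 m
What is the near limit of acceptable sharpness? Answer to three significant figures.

1.76 m

Hyperfocal distance H = f²/(N·c) + f = 20²/(9 × 0.005) + 20 = 400/0.045 + 20 ≈ 8908.9 mm ≈ 8.909 m.
Near limit Dn = s·(H − f)/(H + s − 2f) = 2190 × (8908.9 − 20) / (8908.9 + 2190 − 2 × 20) = 2190 × 8888.9 / 11058.9 ≈ 1760.3 mm ≈ 1.76 m.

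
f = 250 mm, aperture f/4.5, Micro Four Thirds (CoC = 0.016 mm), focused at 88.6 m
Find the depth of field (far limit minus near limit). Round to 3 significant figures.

Hyperfocal distance H = f²/(N·c) + f = 250²/(4.5 × 0.016) + 250 = 62500/0.072 + 250 ≈ 868305.6 mm ≈ 868.3 m.
Near limit Dn = s·(H − f)/(H + s − 2f) = 88600 × (868305.6 − 250) / (868305.6 + 88600 − 2 × 250) = 88600 × 868055.6 / 956405.6 ≈ 80415 mm.
Far limit Df = s·(H − f)/(H − s) = 88600 × (868305.6 − 250) / (868305.6 − 88600) = 88600 × 868055.6 / 779705.6 ≈ 98639 mm.
Depth of field = Df − Dn = 98639 − 80415 ≈ 18224 mm ≈ 18.2 m.

18.2 m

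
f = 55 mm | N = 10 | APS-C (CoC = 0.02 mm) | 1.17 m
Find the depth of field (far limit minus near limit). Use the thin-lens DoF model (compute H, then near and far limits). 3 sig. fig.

Hyperfocal distance H = f²/(N·c) + f = 55²/(10 × 0.02) + 55 = 3025/0.2 + 55 ≈ 15180.0 mm ≈ 15.18 m.
Near limit Dn = s·(H − f)/(H + s − 2f) = 1170 × (15180.0 − 55) / (15180.0 + 1170 − 2 × 55) = 1170 × 15125.0 / 16240.0 ≈ 1089.67 mm.
Far limit Df = s·(H − f)/(H − s) = 1170 × (15180.0 − 55) / (15180.0 − 1170) = 1170 × 15125.0 / 14010.0 ≈ 1263.12 mm.
Depth of field = Df − Dn = 1263.12 − 1089.67 ≈ 173.45 mm.

173 mm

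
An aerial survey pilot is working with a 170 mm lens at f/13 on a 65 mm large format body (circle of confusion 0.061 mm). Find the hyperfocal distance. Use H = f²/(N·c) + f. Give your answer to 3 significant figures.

36.6 m

Hyperfocal distance H = f²/(N·c) + f = 170²/(13 × 0.061) + 170 = 28900/0.793 + 170 ≈ 36613.9 mm ≈ 36.6 m.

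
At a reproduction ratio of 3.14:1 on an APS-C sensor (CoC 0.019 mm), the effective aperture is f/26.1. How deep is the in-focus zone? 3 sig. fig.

0.101 mm

At magnification m, DoF ≈ 2·N_eff·c/m² = 2 × 26.1 × 0.019 / 3.14² = 0.9918 / 9.86 ≈ 0.101 mm.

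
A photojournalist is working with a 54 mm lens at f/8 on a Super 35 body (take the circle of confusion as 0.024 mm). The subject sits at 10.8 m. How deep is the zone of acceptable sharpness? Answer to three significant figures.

Hyperfocal distance H = f²/(N·c) + f = 54²/(8 × 0.024) + 54 = 2916/0.192 + 54 ≈ 15241.5 mm ≈ 15.24 m.
Near limit Dn = s·(H − f)/(H + s − 2f) = 10800 × (15241.5 − 54) / (15241.5 + 10800 − 2 × 54) = 10800 × 15187.5 / 25933.5 ≈ 6325 mm.
Far limit Df = s·(H − f)/(H − s) = 10800 × (15241.5 − 54) / (15241.5 − 10800) = 10800 × 15187.5 / 4441.5 ≈ 36930 mm.
Depth of field = Df − Dn = 36930 − 6325 ≈ 30605 mm ≈ 30.6 m.

30.6 m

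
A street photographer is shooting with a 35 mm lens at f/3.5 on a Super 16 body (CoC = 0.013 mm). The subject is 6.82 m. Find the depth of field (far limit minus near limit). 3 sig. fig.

3.67 m

Hyperfocal distance H = f²/(N·c) + f = 35²/(3.5 × 0.013) + 35 = 1225/0.0455 + 35 ≈ 26958.1 mm ≈ 26.96 m.
Near limit Dn = s·(H − f)/(H + s − 2f) = 6820 × (26958.1 − 35) / (26958.1 + 6820 − 2 × 35) = 6820 × 26923.1 / 33708.1 ≈ 5447.2 mm.
Far limit Df = s·(H − f)/(H − s) = 6820 × (26958.1 − 35) / (26958.1 − 6820) = 6820 × 26923.1 / 20138.1 ≈ 9117.8 mm.
Depth of field = Df − Dn = 9117.8 − 5447.2 ≈ 3670.6 mm ≈ 3.67 m.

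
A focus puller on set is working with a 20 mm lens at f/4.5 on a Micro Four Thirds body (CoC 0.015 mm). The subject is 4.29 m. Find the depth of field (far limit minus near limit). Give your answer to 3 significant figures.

12.9 m

Hyperfocal distance H = f²/(N·c) + f = 20²/(4.5 × 0.015) + 20 = 400/0.0675 + 20 ≈ 5945.9 mm ≈ 5.946 m.
Near limit Dn = s·(H − f)/(H + s − 2f) = 4290 × (5945.9 − 20) / (5945.9 + 4290 − 2 × 20) = 4290 × 5925.9 / 10195.9 ≈ 2493 mm.
Far limit Df = s·(H − f)/(H − s) = 4290 × (5945.9 − 20) / (5945.9 − 4290) = 4290 × 5925.9 / 1655.9 ≈ 15352 mm.
Depth of field = Df − Dn = 15352 − 2493 ≈ 12859 mm ≈ 12.9 m.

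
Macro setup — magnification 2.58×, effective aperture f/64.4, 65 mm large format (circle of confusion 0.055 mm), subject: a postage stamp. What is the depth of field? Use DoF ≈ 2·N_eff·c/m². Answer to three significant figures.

At magnification m, DoF ≈ 2·N_eff·c/m² = 2 × 64.4 × 0.055 / 2.58² = 7.084 / 6.656 ≈ 1.06 mm.

1.06 mm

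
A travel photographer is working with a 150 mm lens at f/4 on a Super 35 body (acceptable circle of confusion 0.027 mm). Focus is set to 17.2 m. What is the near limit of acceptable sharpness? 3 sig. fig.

Hyperfocal distance H = f²/(N·c) + f = 150²/(4 × 0.027) + 150 = 22500/0.108 + 150 ≈ 208483.3 mm ≈ 208.5 m.
Near limit Dn = s·(H − f)/(H + s − 2f) = 17200 × (208483.3 − 150) / (208483.3 + 17200 − 2 × 150) = 17200 × 208333.3 / 225383.3 ≈ 15899 mm ≈ 15.9 m.

15.9 m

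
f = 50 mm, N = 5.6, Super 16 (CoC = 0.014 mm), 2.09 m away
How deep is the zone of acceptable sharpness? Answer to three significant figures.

269 mm

Hyperfocal distance H = f²/(N·c) + f = 50²/(5.6 × 0.014) + 50 = 2500/0.0784 + 50 ≈ 31937.8 mm ≈ 31.94 m.
Near limit Dn = s·(H − f)/(H + s − 2f) = 2090 × (31937.8 − 50) / (31937.8 + 2090 − 2 × 50) = 2090 × 31887.8 / 33927.8 ≈ 1964.33 mm.
Far limit Df = s·(H − f)/(H − s) = 2090 × (31937.8 − 50) / (31937.8 − 2090) = 2090 × 31887.8 / 29847.8 ≈ 2232.84 mm.
Depth of field = Df − Dn = 2232.84 − 1964.33 ≈ 268.51 mm.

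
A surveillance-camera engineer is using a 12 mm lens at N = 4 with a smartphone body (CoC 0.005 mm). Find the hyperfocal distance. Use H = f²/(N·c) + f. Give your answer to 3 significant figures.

Hyperfocal distance H = f²/(N·c) + f = 12²/(4 × 0.005) + 12 = 144/0.02 + 12 ≈ 7212.0 mm ≈ 7.21 m.

7.21 m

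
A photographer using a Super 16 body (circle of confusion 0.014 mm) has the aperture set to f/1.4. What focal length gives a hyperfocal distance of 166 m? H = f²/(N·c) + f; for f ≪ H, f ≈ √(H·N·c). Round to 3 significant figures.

From H = f²/(N·c) + f, with f ≪ H: f ≈ √(H·N·c) = √(166000 × 1.4 × 0.014) = √3253.6 ≈ 57.04 mm.
The +f correction barely moves this — solving exactly, f² + N·c·f − N·c·H = 0 ⇒ f = (−N·c + √((N·c)² + 4·N·c·H))/2 = (−0.0196 + √13014)/2 ≈ 57.031 mm, so f ≈ 57.0 mm.

57.0 mm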